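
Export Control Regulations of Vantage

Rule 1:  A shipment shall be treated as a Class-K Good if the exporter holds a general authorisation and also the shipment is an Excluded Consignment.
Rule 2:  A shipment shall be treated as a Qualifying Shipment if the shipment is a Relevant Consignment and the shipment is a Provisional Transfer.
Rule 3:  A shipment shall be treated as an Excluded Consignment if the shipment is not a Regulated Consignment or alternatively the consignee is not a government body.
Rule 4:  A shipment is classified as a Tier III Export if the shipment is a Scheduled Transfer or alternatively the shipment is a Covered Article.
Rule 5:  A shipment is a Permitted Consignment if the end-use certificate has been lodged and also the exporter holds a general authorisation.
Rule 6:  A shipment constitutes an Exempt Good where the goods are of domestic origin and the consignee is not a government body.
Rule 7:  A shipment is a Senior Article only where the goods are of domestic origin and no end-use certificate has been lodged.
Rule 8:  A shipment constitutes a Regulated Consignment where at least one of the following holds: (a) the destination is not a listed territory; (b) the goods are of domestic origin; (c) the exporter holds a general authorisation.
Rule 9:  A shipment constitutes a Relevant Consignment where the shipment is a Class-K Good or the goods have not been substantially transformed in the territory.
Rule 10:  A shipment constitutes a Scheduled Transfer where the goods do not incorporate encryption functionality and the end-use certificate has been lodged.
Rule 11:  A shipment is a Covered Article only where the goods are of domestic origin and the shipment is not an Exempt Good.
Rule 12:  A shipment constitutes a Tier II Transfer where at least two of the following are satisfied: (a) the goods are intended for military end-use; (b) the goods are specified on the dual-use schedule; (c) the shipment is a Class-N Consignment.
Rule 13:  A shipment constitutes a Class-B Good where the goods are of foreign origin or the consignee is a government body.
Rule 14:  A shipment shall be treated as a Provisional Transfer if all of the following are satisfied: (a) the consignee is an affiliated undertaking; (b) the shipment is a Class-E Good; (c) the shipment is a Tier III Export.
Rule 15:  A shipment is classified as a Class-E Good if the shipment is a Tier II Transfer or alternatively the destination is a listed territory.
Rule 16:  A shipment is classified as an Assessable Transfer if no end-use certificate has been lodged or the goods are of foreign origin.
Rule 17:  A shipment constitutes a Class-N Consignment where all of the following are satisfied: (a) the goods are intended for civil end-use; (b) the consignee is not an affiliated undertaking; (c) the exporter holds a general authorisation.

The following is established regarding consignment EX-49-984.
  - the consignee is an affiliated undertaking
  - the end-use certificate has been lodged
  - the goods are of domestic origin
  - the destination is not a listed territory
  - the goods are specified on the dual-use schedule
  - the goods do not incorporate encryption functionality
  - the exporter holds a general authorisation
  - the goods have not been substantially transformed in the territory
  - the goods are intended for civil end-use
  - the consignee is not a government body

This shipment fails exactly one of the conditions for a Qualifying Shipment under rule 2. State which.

Provisional Transfer

rule 8 — Regulated Consignment: [the destination is not a listed territory? yes] OR [the goods are of domestic origin? yes] OR [the exporter holds a general authorisation? yes] → satisfied.
rule 3 — Excluded Consignment: [not a Regulated Consignment (rule 8)? no] OR [the consignee is not a government body? yes] → satisfied.
rule 1 — Class-K Good: [the exporter holds a general authorisation? yes] AND [Excluded Consignment (rule 3)? yes] → satisfied.
rule 9 — Relevant Consignment: [Class-K Good (rule 1)? yes] OR [the goods have not been substantially transformed in the territory? yes] → satisfied.
rule 17 — Class-N Consignment: [the goods are intended for civil end-use? yes] AND [the consignee is not an affiliated undertaking? no] AND [the exporter holds a general authorisation? yes] → not satisfied.
rule 12 — Tier II Transfer: the goods are intended for military end-use? no; the goods are specified on the dual-use schedule? yes; Class-N Consignment (rule 17)? no — 1 of 3 hold (need ≥2) → not satisfied.
rule 15 — Class-E Good: [Tier II Transfer (rule 12)? no] OR [the destination is a listed territory? no] → not satisfied.
rule 10 — Scheduled Transfer: [the goods do not incorporate encryption functionality? yes] AND [the end-use certificate has been lodged? yes] → satisfied.
rule 6 — Exempt Good: [the goods are of domestic origin? yes] AND [the consignee is not a government body? yes] → satisfied.
rule 11 — Covered Article: [the goods are of domestic origin? yes] AND [not an Exempt Good (rule 6)? no] → not satisfied.
rule 4 — Tier III Export: [Scheduled Transfer (rule 10)? yes] OR [Covered Article (rule 11)? no] → satisfied.
rule 14 — Provisional Transfer: [the consignee is an affiliated undertaking? yes] AND [Class-E Good (rule 15)? no] AND [Tier III Export (rule 4)? yes] → not satisfied.
rule 2 — Qualifying Shipment: [Relevant Consignment (rule 9)? yes] AND [Provisional Transfer (rule 14)? no] → not satisfied.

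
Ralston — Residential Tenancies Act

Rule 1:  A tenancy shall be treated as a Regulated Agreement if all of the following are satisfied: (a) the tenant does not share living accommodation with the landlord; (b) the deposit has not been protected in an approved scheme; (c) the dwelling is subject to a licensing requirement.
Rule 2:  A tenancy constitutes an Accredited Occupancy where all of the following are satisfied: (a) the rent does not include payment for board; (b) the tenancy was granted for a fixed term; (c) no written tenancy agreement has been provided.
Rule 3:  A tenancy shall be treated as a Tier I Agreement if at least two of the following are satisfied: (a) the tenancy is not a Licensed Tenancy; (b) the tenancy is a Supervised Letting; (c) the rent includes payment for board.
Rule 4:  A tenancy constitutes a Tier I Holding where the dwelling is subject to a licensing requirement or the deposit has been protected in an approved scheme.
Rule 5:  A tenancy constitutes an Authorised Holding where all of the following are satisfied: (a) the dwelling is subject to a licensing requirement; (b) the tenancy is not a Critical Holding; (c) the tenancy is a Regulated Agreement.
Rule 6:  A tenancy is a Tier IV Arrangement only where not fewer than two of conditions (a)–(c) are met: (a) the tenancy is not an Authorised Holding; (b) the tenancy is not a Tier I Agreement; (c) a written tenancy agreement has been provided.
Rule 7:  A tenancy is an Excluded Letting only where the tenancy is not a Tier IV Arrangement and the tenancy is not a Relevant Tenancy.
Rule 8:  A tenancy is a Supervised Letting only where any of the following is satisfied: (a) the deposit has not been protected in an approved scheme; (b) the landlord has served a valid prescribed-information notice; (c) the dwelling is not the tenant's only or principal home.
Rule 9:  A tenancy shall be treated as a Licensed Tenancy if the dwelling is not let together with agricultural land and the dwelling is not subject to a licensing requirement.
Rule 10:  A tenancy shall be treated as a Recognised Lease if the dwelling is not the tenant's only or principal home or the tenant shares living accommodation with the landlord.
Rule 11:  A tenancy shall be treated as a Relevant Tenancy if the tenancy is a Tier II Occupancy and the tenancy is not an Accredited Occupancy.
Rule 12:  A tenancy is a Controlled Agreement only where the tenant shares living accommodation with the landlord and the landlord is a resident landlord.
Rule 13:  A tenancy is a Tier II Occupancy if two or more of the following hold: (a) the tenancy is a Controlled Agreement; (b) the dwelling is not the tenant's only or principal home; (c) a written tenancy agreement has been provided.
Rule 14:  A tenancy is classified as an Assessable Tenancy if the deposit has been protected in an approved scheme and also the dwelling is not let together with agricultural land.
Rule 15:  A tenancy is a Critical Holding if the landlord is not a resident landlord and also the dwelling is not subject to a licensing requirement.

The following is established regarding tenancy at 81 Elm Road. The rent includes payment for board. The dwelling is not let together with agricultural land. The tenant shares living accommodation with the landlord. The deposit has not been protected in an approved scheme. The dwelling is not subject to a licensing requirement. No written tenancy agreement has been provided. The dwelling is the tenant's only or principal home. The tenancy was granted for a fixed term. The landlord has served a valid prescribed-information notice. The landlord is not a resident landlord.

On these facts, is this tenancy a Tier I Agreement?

Yes

Under rule 9: the dwelling is not let together with agricultural land? yes; and the dwelling is not subject to a licensing requirement? yes. So the tenancy is a Licensed Tenancy.
Under rule 8: the deposit has not been protected in an approved scheme? yes; or the landlord has served a valid prescribed-information notice? yes; or the dwelling is not the tenant's only or principal home? no. So the tenancy is a Supervised Letting.
Under rule 3: not a Licensed Tenancy (rule 9)? no; Supervised Letting (rule 8)? yes; the rent includes payment for board? yes — 2 of 3 hold (need ≥2) → satisfied.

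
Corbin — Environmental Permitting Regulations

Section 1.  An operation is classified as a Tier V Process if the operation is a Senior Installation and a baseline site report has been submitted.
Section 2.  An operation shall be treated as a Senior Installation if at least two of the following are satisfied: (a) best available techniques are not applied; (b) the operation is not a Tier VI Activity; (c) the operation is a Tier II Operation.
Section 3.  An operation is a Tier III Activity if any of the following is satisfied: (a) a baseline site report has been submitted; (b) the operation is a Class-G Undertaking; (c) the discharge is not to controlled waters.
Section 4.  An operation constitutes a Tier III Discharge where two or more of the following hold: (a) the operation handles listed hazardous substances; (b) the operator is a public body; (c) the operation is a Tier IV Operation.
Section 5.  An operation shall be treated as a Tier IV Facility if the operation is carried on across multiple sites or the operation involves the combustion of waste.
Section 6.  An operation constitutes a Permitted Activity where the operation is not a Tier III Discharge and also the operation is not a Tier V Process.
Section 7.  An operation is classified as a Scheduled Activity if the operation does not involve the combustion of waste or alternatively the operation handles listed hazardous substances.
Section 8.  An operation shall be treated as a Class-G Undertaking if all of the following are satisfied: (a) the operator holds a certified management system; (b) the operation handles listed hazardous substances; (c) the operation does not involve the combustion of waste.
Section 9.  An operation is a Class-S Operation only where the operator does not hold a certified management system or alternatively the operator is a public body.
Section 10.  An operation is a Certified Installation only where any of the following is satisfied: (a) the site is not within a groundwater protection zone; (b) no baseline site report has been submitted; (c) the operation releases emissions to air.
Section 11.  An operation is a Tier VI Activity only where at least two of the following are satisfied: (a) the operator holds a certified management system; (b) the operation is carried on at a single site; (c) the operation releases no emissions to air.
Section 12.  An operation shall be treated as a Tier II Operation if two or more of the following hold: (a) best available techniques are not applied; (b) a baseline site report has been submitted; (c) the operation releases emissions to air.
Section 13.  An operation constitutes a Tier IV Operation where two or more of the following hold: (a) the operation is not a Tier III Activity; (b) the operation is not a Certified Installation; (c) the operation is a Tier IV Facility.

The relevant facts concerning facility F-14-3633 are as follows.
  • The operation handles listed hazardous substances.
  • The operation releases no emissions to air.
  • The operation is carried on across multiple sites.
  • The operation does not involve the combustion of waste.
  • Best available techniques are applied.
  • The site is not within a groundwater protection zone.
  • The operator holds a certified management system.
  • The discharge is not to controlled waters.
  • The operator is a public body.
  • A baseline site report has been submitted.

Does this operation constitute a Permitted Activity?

No

section 8 — Class-G Undertaking: [the operator holds a certified management system? yes] AND [the operation handles listed hazardous substances? yes] AND [the operation does not involve the combustion of waste? yes] → satisfied.
section 3 — Tier III Activity: [a baseline site report has been submitted? yes] OR [Class-G Undertaking (section 8)? yes] OR [the discharge is not to controlled waters? yes] → satisfied.
section 10 — Certified Installation: [the site is not within a groundwater protection zone? yes] OR [no baseline site report has been submitted? no] OR [the operation releases emissions to air? no] → satisfied.
section 5 — Tier IV Facility: [the operation is carried on across multiple sites? yes] OR [the operation involves the combustion of waste? no] → satisfied.
section 13 — Tier IV Operation: not a Tier III Activity (section 3)? no; not a Certified Installation (section 10)? no; Tier IV Facility (section 5)? yes — 1 of 3 hold (need ≥2) → not satisfied.
section 4 — Tier III Discharge: the operation handles listed hazardous substances? yes; the operator is a public body? yes; Tier IV Operation (section 13)? no — 2 of 3 hold (need ≥2) → satisfied.
section 11 — Tier VI Activity: the operator holds a certified management system? yes; the operation is carried on at a single site? no; the operation releases no emissions to air? yes — 2 of 3 hold (need ≥2) → satisfied.
section 12 — Tier II Operation: best available techniques are not applied? no; a baseline site report has been submitted? yes; the operation releases emissions to air? no — 1 of 3 hold (need ≥2) → not satisfied.
section 2 — Senior Installation: best available techniques are not applied? no; not a Tier VI Activity (section 11)? no; Tier II Operation (section 12)? no — 0 of 3 hold (need ≥2) → not satisfied.
section 1 — Tier V Process: [Senior Installation (section 2)? no] AND [a baseline site report has been submitted? yes] → not satisfied.
section 6 — Permitted Activity: [not a Tier III Discharge (section 4)? no] AND [not a Tier V Process (section 1)? yes] → not satisfied.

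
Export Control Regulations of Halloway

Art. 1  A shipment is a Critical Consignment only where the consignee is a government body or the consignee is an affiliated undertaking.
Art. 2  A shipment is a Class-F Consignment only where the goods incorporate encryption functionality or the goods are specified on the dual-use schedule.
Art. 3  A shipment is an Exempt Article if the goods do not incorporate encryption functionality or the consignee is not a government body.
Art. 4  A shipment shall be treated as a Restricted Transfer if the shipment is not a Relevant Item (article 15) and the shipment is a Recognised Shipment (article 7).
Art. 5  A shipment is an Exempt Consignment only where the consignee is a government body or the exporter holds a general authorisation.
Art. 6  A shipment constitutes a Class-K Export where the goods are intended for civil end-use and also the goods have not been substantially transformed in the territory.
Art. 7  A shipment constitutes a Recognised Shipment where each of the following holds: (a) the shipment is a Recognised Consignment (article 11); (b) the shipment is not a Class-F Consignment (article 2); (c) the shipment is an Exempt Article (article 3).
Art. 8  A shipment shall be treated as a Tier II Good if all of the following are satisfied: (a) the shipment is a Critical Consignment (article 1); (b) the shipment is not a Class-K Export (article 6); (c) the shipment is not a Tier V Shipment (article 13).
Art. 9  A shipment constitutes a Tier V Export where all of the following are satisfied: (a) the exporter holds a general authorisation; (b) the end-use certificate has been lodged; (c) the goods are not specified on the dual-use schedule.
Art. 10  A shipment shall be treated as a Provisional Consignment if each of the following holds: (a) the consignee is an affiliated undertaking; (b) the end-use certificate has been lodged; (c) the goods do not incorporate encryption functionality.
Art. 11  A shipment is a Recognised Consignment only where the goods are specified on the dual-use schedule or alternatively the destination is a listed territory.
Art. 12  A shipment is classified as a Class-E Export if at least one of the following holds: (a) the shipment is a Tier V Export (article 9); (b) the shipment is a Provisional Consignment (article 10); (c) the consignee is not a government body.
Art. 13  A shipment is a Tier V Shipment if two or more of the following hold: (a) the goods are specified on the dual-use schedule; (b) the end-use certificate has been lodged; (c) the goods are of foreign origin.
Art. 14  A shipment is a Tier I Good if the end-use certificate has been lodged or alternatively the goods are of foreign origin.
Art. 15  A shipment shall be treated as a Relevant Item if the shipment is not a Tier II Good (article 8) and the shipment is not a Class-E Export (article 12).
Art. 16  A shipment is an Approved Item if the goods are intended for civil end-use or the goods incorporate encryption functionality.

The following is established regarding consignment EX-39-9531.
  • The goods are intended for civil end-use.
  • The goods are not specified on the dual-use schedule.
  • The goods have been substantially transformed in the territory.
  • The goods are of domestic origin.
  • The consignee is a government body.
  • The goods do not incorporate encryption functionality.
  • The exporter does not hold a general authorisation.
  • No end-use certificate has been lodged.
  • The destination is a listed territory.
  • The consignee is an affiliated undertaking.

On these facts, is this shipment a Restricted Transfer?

Yes

Under article 1: the consignee is a government body? yes; or the consignee is an affiliated undertaking? yes. So the shipment is a Critical Consignment.
Under article 6: the goods are intended for civil end-use? yes; and the goods have not been substantially transformed in the territory? no. So the shipment is not a Class-K Export.
Under article 13: the goods are specified on the dual-use schedule? no; the end-use certificate has been lodged? no; the goods are of foreign origin? no — 0 of 3 hold (need ≥2) → not satisfied.
Under article 8: Critical Consignment (article 1)? yes; and not a Class-K Export (article 6)? yes; and not a Tier V Shipment (article 13)? yes. So the shipment is a Tier II Good.
Under article 9: the exporter holds a general authorisation? no; and the end-use certificate has been lodged? no; and the goods are not specified on the dual-use schedule? yes. So the shipment is not a Tier V Export.
Under article 10: the consignee is an affiliated undertaking? yes; and the end-use certificate has been lodged? no; and the goods do not incorporate encryption functionality? yes. So the shipment is not a Provisional Consignment.
Under article 12: Tier V Export (article 9)? no; or Provisional Consignment (article 10)? no; or the consignee is not a government body? no. So the shipment is not a Class-E Export.
Under article 15: not a Tier II Good (article 8)? no; and not a Class-E Export (article 12)? yes. So the shipment is not a Relevant Item.
Under article 11: the goods are specified on the dual-use schedule? no; or the destination is a listed territory? yes. So the shipment is a Recognised Consignment.
Under article 2: the goods incorporate encryption functionality? no; or the goods are specified on the dual-use schedule? no. So the shipment is not a Class-F Consignment.
Under article 3: the goods do not incorporate encryption functionality? yes; or the consignee is not a government body? no. So the shipment is an Exempt Article.
Under article 7: Recognised Consignment (article 11)? yes; and not a Class-F Consignment (article 2)? yes; and Exempt Article (article 3)? yes. So the shipment is a Recognised Shipment.
Under article 4: not a Relevant Item (article 15)? yes; and Recognised Shipment (article 7)? yes. So the shipment is a Restricted Transfer.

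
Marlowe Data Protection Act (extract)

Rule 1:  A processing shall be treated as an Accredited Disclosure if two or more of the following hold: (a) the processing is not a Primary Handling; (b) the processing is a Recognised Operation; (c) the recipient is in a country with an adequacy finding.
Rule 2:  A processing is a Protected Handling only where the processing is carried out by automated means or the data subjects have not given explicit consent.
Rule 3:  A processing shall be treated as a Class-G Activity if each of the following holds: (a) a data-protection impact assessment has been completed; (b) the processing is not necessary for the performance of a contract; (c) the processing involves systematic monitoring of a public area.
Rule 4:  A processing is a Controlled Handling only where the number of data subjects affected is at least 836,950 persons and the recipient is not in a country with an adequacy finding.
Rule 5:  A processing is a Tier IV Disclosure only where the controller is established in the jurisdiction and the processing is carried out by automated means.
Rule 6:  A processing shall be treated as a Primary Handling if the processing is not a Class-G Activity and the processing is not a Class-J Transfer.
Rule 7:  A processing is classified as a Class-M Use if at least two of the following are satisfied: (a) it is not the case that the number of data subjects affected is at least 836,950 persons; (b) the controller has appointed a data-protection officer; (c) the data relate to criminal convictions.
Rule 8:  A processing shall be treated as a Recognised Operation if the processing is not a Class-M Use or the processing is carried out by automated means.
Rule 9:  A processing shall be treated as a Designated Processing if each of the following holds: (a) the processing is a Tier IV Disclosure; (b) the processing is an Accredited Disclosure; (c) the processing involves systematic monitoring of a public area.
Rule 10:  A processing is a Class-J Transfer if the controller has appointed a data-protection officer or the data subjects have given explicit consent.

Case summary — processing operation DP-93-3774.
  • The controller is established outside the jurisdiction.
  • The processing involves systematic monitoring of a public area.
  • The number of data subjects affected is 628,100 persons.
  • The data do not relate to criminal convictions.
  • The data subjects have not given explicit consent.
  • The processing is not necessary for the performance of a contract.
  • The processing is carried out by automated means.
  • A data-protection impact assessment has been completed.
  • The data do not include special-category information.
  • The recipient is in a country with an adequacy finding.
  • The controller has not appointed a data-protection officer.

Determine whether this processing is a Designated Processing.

No

rule 5 — Tier IV Disclosure: [the controller is established in the jurisdiction? no] AND [the processing is carried out by automated means? yes] → not satisfied.
rule 3 — Class-G Activity: [a data-protection impact assessment has been completed? yes] AND [the processing is not necessary for the performance of a contract? yes] AND [the processing involves systematic monitoring of a public area? yes] → satisfied.
rule 10 — Class-J Transfer: [the controller has appointed a data-protection officer? no] OR [the data subjects have given explicit consent? no] → not satisfied.
rule 6 — Primary Handling: [not a Class-G Activity (rule 3)? no] AND [not a Class-J Transfer (rule 10)? yes] → not satisfied.
rule 7 — Class-M Use: number of data subjects affected: 628,100 persons ≥ 836,950 persons? no, so negated condition yes; the controller has appointed a data-protection officer? no; the data relate to criminal convictions? no — 1 of 3 hold (need ≥2) → not satisfied.
rule 8 — Recognised Operation: [not a Class-M Use (rule 7)? yes] OR [the processing is carried out by automated means? yes] → satisfied.
rule 1 — Accredited Disclosure: not a Primary Handling (rule 6)? yes; Recognised Operation (rule 8)? yes; the recipient is in a country with an adequacy finding? yes — 3 of 3 hold (need ≥2) → satisfied.
rule 9 — Designated Processing: [Tier IV Disclosure (rule 5)? no] AND [Accredited Disclosure (rule 1)? yes] AND [the processing involves systematic monitoring of a public area? yes] → not satisfied.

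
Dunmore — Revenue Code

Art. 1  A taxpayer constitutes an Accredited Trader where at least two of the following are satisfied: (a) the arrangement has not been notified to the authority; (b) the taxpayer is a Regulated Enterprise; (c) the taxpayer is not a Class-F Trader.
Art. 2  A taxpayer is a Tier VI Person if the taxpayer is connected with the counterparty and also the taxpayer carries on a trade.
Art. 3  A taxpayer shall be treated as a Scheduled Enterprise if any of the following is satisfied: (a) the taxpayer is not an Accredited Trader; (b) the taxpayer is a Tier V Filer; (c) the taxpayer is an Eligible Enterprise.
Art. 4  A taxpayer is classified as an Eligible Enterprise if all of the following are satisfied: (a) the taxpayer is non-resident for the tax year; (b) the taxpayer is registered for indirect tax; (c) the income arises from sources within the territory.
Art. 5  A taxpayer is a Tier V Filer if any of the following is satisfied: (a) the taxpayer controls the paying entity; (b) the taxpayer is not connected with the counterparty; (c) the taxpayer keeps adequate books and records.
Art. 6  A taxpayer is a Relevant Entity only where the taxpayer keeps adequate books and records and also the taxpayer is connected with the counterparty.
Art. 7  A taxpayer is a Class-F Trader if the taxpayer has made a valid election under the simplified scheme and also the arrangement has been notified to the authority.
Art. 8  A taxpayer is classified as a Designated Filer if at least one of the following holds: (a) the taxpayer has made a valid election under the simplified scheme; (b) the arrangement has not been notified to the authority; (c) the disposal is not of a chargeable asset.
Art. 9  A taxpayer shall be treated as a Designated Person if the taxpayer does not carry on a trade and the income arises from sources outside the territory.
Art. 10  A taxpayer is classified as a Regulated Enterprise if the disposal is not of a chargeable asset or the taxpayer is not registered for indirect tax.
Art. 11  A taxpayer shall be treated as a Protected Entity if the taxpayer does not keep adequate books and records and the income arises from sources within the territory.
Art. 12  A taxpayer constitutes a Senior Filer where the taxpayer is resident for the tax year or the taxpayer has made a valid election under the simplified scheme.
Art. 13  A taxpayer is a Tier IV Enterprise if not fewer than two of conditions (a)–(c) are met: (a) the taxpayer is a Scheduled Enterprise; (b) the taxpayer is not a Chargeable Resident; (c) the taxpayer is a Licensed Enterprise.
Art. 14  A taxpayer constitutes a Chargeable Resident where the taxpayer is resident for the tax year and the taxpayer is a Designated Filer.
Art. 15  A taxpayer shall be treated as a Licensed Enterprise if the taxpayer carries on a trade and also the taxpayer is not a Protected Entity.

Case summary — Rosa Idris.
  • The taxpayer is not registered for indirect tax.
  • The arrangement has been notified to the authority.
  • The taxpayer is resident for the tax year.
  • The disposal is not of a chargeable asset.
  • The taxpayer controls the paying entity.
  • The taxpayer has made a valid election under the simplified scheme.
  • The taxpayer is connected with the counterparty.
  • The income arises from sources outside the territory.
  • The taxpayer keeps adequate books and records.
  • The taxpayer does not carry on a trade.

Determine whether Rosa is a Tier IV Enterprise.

article 10 — Regulated Enterprise: [the disposal is not of a chargeable asset? yes] OR [the taxpayer is not registered for indirect tax? yes] → satisfied.
article 7 — Class-F Trader: [the taxpayer has made a valid election under the simplified scheme? yes] AND [the arrangement has been notified to the authority? yes] → satisfied.
article 1 — Accredited Trader: the arrangement has not been notified to the authority? no; Regulated Enterprise (article 10)? yes; not a Class-F Trader (article 7)? no — 1 of 3 hold (need ≥2) → not satisfied.
article 5 — Tier V Filer: [the taxpayer controls the paying entity? yes] OR [the taxpayer is not connected with the counterparty? no] OR [the taxpayer keeps adequate books and records? yes] → satisfied.
article 4 — Eligible Enterprise: [the taxpayer is non-resident for the tax year? no] AND [the taxpayer is registered for indirect tax? no] AND [the income arises from sources within the territory? no] → not satisfied.
article 3 — Scheduled Enterprise: [not an Accredited Trader (article 1)? yes] OR [Tier V Filer (article 5)? yes] OR [Eligible Enterprise (article 4)? no] → satisfied.
article 8 — Designated Filer: [the taxpayer has made a valid election under the simplified scheme? yes] OR [the arrangement has not been notified to the authority? no] OR [the disposal is not of a chargeable asset? yes] → satisfied.
article 14 — Chargeable Resident: [the taxpayer is resident for the tax year? yes] AND [Designated Filer (article 8)? yes] → satisfied.
article 11 — Protected Entity: [the taxpayer does not keep adequate books and records? no] AND [the income arises from sources within the territory? no] → not satisfied.
article 15 — Licensed Enterprise: [the taxpayer carries on a trade? no] AND [not a Protected Entity (article 11)? yes] → not satisfied.
article 13 — Tier IV Enterprise: Scheduled Enterprise (article 3)? yes; not a Chargeable Resident (article 14)? no; Licensed Enterprise (article 15)? no — 1 of 3 hold (need ≥2) → not satisfied.

No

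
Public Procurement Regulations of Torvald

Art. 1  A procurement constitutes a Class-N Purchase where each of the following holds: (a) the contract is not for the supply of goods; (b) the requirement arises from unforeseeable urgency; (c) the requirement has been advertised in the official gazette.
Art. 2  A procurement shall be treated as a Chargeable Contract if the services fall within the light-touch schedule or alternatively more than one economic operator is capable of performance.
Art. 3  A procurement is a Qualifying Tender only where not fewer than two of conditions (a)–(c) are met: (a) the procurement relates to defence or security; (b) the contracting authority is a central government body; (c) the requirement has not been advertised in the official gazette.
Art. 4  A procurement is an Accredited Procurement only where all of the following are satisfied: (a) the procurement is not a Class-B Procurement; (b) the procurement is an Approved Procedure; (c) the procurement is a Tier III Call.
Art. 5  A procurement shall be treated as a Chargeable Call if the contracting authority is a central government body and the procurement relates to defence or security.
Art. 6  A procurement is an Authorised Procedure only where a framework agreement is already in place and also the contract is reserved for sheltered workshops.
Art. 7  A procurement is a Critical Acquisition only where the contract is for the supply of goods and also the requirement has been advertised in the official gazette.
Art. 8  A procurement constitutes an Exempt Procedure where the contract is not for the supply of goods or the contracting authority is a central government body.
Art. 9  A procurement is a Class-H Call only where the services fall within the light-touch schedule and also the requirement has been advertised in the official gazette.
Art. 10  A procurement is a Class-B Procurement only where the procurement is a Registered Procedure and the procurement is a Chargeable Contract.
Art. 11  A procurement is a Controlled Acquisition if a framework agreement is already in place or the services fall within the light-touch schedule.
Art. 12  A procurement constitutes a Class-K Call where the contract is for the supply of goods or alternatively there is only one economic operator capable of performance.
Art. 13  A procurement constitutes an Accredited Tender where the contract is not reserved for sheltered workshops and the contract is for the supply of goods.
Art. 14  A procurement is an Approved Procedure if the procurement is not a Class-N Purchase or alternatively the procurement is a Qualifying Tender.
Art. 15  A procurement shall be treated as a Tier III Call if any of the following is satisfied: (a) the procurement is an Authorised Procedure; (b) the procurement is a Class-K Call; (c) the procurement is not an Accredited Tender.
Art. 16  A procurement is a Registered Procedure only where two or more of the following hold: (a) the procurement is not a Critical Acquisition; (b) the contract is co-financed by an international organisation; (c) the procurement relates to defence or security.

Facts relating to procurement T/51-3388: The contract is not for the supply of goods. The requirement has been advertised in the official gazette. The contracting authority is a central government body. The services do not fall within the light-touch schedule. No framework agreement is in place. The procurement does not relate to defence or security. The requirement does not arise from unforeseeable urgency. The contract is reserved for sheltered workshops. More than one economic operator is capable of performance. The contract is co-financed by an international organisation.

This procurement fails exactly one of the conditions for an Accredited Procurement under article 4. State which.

article 7 — Critical Acquisition: [the contract is for the supply of goods? no] AND [the requirement has been advertised in the official gazette? yes] → not satisfied.
article 16 — Registered Procedure: not a Critical Acquisition (article 7)? yes; the contract is co-financed by an international organisation? yes; the procurement relates to defence or security? no — 2 of 3 hold (need ≥2) → satisfied.
article 2 — Chargeable Contract: [the services fall within the light-touch schedule? no] OR [more than one economic operator is capable of performance? yes] → satisfied.
article 10 — Class-B Procurement: [Registered Procedure (article 16)? yes] AND [Chargeable Contract (article 2)? yes] → satisfied.
article 1 — Class-N Purchase: [the contract is not for the supply of goods? yes] AND [the requirement arises from unforeseeable urgency? no] AND [the requirement has been advertised in the official gazette? yes] → not satisfied.
article 3 — Qualifying Tender: the procurement relates to defence or security? no; the contracting authority is a central government body? yes; the requirement has not been advertised in the official gazette? no — 1 of 3 hold (need ≥2) → not satisfied.
article 14 — Approved Procedure: [not a Class-N Purchase (article 1)? yes] OR [Qualifying Tender (article 3)? no] → satisfied.
article 6 — Authorised Procedure: [a framework agreement is already in place? no] AND [the contract is reserved for sheltered workshops? yes] → not satisfied.
article 12 — Class-K Call: [the contract is for the supply of goods? no] OR [there is only one economic operator capable of performance? no] → not satisfied.
article 13 — Accredited Tender: [the contract is not reserved for sheltered workshops? no] AND [the contract is for the supply of goods? no] → not satisfied.
article 15 — Tier III Call: [Authorised Procedure (article 6)? no] OR [Class-K Call (article 12)? no] OR [not an Accredited Tender (article 13)? yes] → satisfied.
article 4 — Accredited Procurement: [not a Class-B Procurement (article 10)? no] AND [Approved Procedure (article 14)? yes] AND [Tier III Call (article 15)? yes] → not satisfied.

Class-B Procurement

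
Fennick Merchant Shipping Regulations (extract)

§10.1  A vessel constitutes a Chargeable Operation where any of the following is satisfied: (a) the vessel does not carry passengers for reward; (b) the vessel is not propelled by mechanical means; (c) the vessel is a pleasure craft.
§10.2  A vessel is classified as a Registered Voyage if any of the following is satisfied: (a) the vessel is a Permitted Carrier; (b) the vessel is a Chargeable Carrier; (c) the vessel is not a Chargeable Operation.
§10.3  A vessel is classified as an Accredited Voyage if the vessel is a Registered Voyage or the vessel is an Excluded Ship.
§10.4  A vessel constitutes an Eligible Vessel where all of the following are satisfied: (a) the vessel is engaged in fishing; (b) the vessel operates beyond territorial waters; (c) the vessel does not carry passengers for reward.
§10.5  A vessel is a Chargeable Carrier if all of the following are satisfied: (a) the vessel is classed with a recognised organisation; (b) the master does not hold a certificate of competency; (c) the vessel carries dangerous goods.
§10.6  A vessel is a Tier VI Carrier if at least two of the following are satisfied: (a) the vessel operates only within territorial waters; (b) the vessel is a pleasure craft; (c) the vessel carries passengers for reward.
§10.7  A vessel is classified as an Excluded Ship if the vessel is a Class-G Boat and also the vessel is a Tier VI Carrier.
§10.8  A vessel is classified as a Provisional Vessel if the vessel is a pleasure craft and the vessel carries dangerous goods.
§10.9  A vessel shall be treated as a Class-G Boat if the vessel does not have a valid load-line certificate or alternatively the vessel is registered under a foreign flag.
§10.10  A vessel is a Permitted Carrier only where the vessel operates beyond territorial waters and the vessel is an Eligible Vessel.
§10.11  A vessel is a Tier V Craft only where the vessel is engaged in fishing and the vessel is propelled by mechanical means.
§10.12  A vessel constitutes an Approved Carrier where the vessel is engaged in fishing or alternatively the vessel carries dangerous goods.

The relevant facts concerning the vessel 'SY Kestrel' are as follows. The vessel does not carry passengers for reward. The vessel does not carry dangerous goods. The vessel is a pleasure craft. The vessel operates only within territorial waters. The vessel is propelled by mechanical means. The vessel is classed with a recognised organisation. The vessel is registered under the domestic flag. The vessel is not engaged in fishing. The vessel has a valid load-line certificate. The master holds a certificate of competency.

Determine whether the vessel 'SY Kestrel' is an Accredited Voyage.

No

Under §10.4: the vessel is engaged in fishing? no; and the vessel operates beyond territorial waters? no; and the vessel does not carry passengers for reward? yes. So the vessel is not an Eligible Vessel.
Under §10.10: the vessel operates beyond territorial waters? no; and Eligible Vessel (§10.4)? no. So the vessel is not a Permitted Carrier.
Under §10.5: the vessel is classed with a recognised organisation? yes; and the master does not hold a certificate of competency? no; and the vessel carries dangerous goods? no. So the vessel is not a Chargeable Carrier.
Under §10.1: the vessel does not carry passengers for reward? yes; or the vessel is not propelled by mechanical means? no; or the vessel is a pleasure craft? yes. So the vessel is a Chargeable Operation.
Under §10.2: Permitted Carrier (§10.10)? no; or Chargeable Carrier (§10.5)? no; or not a Chargeable Operation (§10.1)? no. So the vessel is not a Registered Voyage.
Under §10.9: the vessel does not have a valid load-line certificate? no; or the vessel is registered under a foreign flag? no. So the vessel is not a Class-G Boat.
Under §10.6: the vessel operates only within territorial waters? yes; the vessel is a pleasure craft? yes; the vessel carries passengers for reward? no — 2 of 3 hold (need ≥2) → satisfied.
Under §10.7: Class-G Boat (§10.9)? no; and Tier VI Carrier (§10.6)? yes. So the vessel is not an Excluded Ship.
Under §10.3: Registered Voyage (§10.2)? no; or Excluded Ship (§10.7)? no. So the vessel is not an Accredited Voyage.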